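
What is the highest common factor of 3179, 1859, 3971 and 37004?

11

gcd(3179, 1859): 3179 = 1·1859 + 1320; 1859 = 1·1320 + 539; 1320 = 2·539 + 242; 539 = 2·242 + 55; 242 = 4·55 + 22; 55 = 2·22 + 11; 22 = 2·11 + 0 → 11
gcd(11, 3971): 3971 = 361·11 + 0 → 11
gcd(11, 37004): 37004 = 3364·11 + 0 → 11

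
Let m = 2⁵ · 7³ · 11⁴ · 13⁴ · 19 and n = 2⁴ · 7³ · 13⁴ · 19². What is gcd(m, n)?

2978112592

min exponent per shared prime: 2⁴ · 7³ · 13⁴ · 19 = 2978112592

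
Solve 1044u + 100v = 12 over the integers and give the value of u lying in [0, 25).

gcd(1044, 100) = 4 (Euclid: 1044 = 10·100 + 44; 100 = 2·44 + 12; 44 = 3·12 + 8; 12 = 1·8 + 4; 8 = 2·4 + 0), and 4 | 12.
Extended Euclid: 1044·(-9) + 100·(94) = 4. Scale by 3: u₀ = -27.
General solution u = u₀ + 25t; reducing mod 25 gives u = 23 (and v = -240).

23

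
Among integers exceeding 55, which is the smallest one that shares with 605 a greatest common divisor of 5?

gcd(k, 605) = 5 forces 5 | k; write k = 5s. Then gcd(5s, 5·121) = 5·gcd(s, 121), so need gcd(s, 121) = 1.
5s > 55 gives s ≥ 12. The least s ≥ 12 coprime to 121 is 12, so k = 5·12 = 60.

60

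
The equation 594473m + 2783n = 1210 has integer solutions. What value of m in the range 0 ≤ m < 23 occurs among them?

4

Euclid: 594473 = 213·2783 + 1694; 2783 = 1·1694 + 1089; 1694 = 1·1089 + 605; 1089 = 1·605 + 484; 605 = 1·484 + 121; 484 = 4·121 + 0 → gcd = 121; 1210 = 121·10.
Back-substitution yields 594473·(5) + 2783·(-1068) = 121, so one solution is m = 5·10 = 50, n = -1068·10 = -10680.
Solutions in m differ by 2783/121 = 23; the one in [0, 23) is 50 mod 23 = 4.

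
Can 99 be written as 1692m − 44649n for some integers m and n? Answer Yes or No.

By Bézout, 1692m − 44649n = 99 has integer solutions iff gcd(1692, 44649) | 99.
Euclid: 44649 = 26·1692 + 657; 1692 = 2·657 + 378; 657 = 1·378 + 279; 378 = 1·279 + 99; 279 = 2·99 + 81; 99 = 1·81 + 18; 81 = 4·18 + 9; 18 = 2·9 + 0. gcd = 9; 99 mod 9 = 0. Yes.

Yes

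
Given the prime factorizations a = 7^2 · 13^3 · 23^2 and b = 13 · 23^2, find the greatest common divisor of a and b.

6877

min exponent per shared prime: 13 · 23^2 = 6877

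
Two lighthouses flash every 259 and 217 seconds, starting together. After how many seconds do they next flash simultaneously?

259 = 7 · 37; 217 = 7 · 31
max exponents: 7 · 31 · 37 = 8029

8029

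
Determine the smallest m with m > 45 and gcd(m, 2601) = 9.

gcd(m, 2601) = 9 forces 9 | m; write m = 9s. Then gcd(9s, 9·289) = 9·gcd(s, 289), so need gcd(s, 289) = 1.
9s > 45 gives s ≥ 6. The least s ≥ 6 coprime to 289 is 6, so m = 9·6 = 54.

54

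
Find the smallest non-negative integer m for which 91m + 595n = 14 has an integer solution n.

gcd(91, 595) = 7 (Euclid: 595 = 6·91 + 49; 91 = 1·49 + 42; 49 = 1·42 + 7; 42 = 6·7 + 0), and 7 | 14.
Extended Euclid: 91·(-13) + 595·(2) = 7. Scale by 2: m₀ = -26.
General solution m = m₀ + 85t; reducing mod 85 gives m = 59 (and n = -9).

59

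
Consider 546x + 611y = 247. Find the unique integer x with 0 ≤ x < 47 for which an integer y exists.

15

Reduce mod 611: 546x ≡ 247 (mod 611). With g = gcd(546, 611) = 13 dividing 247, divide through: 42x ≡ 19 (mod 47).
Since gcd(42, 47) = 1, x ≡ 19·(42)⁻¹ ≡ 15 (mod 47). Smallest non-negative: 15.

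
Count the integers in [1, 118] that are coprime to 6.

6 = 2·3. Inclusion–exclusion on these primes:
118 − ⌊118/2⌋ − ⌊118/3⌋ + ⌊118/6⌋ = 39

39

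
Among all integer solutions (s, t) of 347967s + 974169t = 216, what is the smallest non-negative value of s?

Euclid: 974169 = 2·347967 + 278235; 347967 = 1·278235 + 69732; 278235 = 3·69732 + 69039; 69732 = 1·69039 + 693; 69039 = 99·693 + 432; 693 = 1·432 + 261; 432 = 1·261 + 171; 261 = 1·171 + 90; 171 = 1·90 + 81; 90 = 1·81 + 9; 81 = 9·9 + 0 → gcd = 9; 216 = 9·24.
Back-substitution yields 347967·(11246) + 974169·(-4017) = 9, so one solution is s = 11246·24 = 269904, t = -4017·24 = -96408.
Solutions in s differ by 974169/9 = 108241; the one in [0, 108241) is 269904 mod 108241 = 53422.

53422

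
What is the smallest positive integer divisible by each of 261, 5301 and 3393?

1998477

lcm(261, 5301) = 261·5301/gcd = 1383561/9 = 153729
lcm(153729, 3393) = 153729·3393/gcd = 521602497/261 = 1998477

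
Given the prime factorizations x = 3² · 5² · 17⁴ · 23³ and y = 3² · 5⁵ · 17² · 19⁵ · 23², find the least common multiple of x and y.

max exponent per prime: 3² · 5⁵ · 17⁴ · 19⁵ · 23³ = 70768457469356990625

70768457469356990625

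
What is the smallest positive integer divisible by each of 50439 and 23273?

gcd first: 50439 = 2·23273 + 3893; 23273 = 5·3893 + 3808; 3893 = 1·3808 + 85; 3808 = 44·85 + 68; 85 = 1·68 + 17; 68 = 4·17 + 0 → gcd = 17
lcm = 50439·23273/gcd = 1173866847/17 = 69050991

69050991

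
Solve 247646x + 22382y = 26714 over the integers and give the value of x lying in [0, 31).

3

gcd(247646, 22382) = 722 (Euclid: 247646 = 11·22382 + 1444; 22382 = 15·1444 + 722; 1444 = 2·722 + 0), and 722 | 26714.
Extended Euclid: 247646·(-15) + 22382·(166) = 722. Scale by 37: x₀ = -555.
General solution x = x₀ + 31t; reducing mod 31 gives x = 3 (and y = -32).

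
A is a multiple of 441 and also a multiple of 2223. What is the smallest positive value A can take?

108927

441 = 3² · 7²; 2223 = 3² · 13 · 19
max exponents: 3² · 7² · 13 · 19 = 108927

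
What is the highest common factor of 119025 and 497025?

Euclid: 497025 = 4·119025 + 20925; 119025 = 5·20925 + 14400; 20925 = 1·14400 + 6525; 14400 = 2·6525 + 1350; 6525 = 4·1350 + 1125; 1350 = 1·1125 + 225; 1125 = 5·225 + 0. Last nonzero remainder: 225.

225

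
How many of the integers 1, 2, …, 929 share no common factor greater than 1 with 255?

467

Prime factors of 255: 3, 5, 17. Count integers ≤ 929 divisible by none of them.
By inclusion–exclusion: 929 − ⌊929/3⌋ − ⌊929/5⌋ − ⌊929/17⌋ + ⌊929/15⌋ + ⌊929/51⌋ + ⌊929/85⌋ − ⌊929/255⌋ = 467.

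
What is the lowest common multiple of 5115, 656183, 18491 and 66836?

100531395800220

5115 = 3 · 5 · 11 · 31; 656183 = 11³ · 17 · 29; 18491 = 11 · 41²; 66836 = 2² · 7² · 11 · 31
lcm takes max exponent of each prime: 2² · 3 · 5 · 7² · 11³ · 17 · 29 · 31 · 41² = 100531395800220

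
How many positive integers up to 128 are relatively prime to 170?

170 = 2·5·17. Inclusion–exclusion on these primes:
128 − ⌊128/2⌋ − ⌊128/5⌋ − ⌊128/17⌋ + ⌊128/10⌋ + ⌊128/34⌋ + ⌊128/85⌋ − ⌊128/170⌋ = 48

48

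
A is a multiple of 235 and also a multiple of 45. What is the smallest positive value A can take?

2115

gcd first: 235 = 5·45 + 10; 45 = 4·10 + 5; 10 = 2·5 + 0 → gcd = 5
lcm = 235·45/gcd = 10575/5 = 2115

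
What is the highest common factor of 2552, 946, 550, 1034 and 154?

gcd(2552, 946): 2552 = 2·946 + 660; 946 = 1·660 + 286; 660 = 2·286 + 88; 286 = 3·88 + 22; 88 = 4·22 + 0 → 22
gcd(22, 550): 550 = 25·22 + 0 → 22
gcd(22, 1034): 1034 = 47·22 + 0 → 22
gcd(22, 154): 154 = 7·22 + 0 → 22

22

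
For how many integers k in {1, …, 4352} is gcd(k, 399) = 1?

399 = 3·7·19. Inclusion–exclusion on these primes:
4352 − ⌊4352/3⌋ − ⌊4352/7⌋ − ⌊4352/19⌋ + ⌊4352/21⌋ + ⌊4352/57⌋ + ⌊4352/133⌋ − ⌊4352/399⌋ = 2357

2357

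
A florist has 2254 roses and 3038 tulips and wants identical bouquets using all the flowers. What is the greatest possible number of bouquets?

Euclid: 3038 = 1·2254 + 784; 2254 = 2·784 + 686; 784 = 1·686 + 98; 686 = 7·98 + 0. Last nonzero remainder: 98.

98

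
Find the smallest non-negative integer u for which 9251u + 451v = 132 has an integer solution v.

Euclid: 9251 = 20·451 + 231; 451 = 1·231 + 220; 231 = 1·220 + 11; 220 = 20·11 + 0 → gcd = 11; 132 = 11·12.
Back-substitution yields 9251·(2) + 451·(-41) = 11, so one solution is u = 2·12 = 24, v = -41·12 = -492.
Solutions in u differ by 451/11 = 41; the one in [0, 41) is 24 mod 41 = 24.

24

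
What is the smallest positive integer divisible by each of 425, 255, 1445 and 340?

86700

lcm(425, 255) = 425·255/gcd = 108375/85 = 1275
lcm(1275, 1445) = 1275·1445/gcd = 1842375/85 = 21675
lcm(21675, 340) = 21675·340/gcd = 7369500/85 = 86700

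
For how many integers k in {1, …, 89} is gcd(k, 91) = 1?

91 = 7·13. Inclusion–exclusion on these primes:
89 − ⌊89/7⌋ − ⌊89/13⌋ + ⌊89/91⌋ = 71

71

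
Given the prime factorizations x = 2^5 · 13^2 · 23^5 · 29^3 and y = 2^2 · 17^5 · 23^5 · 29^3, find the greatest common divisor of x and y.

min exponent per shared prime: 2^2 · 23^5 · 29^3 = 627903877708

627903877708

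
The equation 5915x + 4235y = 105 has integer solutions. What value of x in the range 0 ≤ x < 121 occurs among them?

53

Reduce mod 4235: 5915x ≡ 105 (mod 4235). With g = gcd(5915, 4235) = 35 dividing 105, divide through: 169x ≡ 3 (mod 121).
Since gcd(169, 121) = 1, x ≡ 3·(169)⁻¹ ≡ 53 (mod 121). Smallest non-negative: 53.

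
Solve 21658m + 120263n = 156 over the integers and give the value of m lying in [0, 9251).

Reduce mod 120263: 21658m ≡ 156 (mod 120263). With g = gcd(21658, 120263) = 13 dividing 156, divide through: 1666m ≡ 12 (mod 9251).
Since gcd(1666, 9251) = 1, m ≡ 12·(1666)⁻¹ ≡ 9040 (mod 9251). Smallest non-negative: 9040.

9040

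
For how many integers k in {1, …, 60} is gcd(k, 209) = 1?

Prime factors of 209: 11, 19. Count integers ≤ 60 divisible by none of them.
By inclusion–exclusion: 60 − ⌊60/11⌋ − ⌊60/19⌋ + ⌊60/209⌋ = 52.

52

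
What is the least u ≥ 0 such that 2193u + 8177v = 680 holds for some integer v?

142

Euclid: 8177 = 3·2193 + 1598; 2193 = 1·1598 + 595; 1598 = 2·595 + 408; 595 = 1·408 + 187; 408 = 2·187 + 34; 187 = 5·34 + 17; 34 = 2·17 + 0 → gcd = 17; 680 = 17·40.
Back-substitution yields 2193·(220) + 8177·(-59) = 17, so one solution is u = 220·40 = 8800, v = -59·40 = -2360.
Solutions in u differ by 8177/17 = 481; the one in [0, 481) is 8800 mod 481 = 142.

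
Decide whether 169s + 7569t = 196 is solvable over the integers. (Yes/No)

Yes

By Bézout, 169s + 7569t = 196 has integer solutions iff gcd(169, 7569) | 196.
Euclid: 7569 = 44·169 + 133; 169 = 1·133 + 36; 133 = 3·36 + 25; 36 = 1·25 + 11; 25 = 2·11 + 3; 11 = 3·3 + 2; 3 = 1·2 + 1; 2 = 2·1 + 0. gcd = 1; 196 mod 1 = 0. Yes.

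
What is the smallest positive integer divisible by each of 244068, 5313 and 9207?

244068 = 2² · 3 · 11 · 43²; 5313 = 3 · 7 · 11 · 23; 9207 = 3³ · 11 · 31
lcm takes max exponent of each prime: 2² · 3³ · 7 · 11 · 23 · 31 · 43² = 10963290492

10963290492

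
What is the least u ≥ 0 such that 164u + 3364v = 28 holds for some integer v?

Euclid: 3364 = 20·164 + 84; 164 = 1·84 + 80; 84 = 1·80 + 4; 80 = 20·4 + 0 → gcd = 4; 28 = 4·7.
Back-substitution yields 164·(-41) + 3364·(2) = 4, so one solution is u = -41·7 = -287, v = 2·7 = 14.
Solutions in u differ by 3364/4 = 841; the one in [0, 841) is -287 mod 841 = 554.

554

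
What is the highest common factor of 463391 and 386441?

19

463391 = 19 · 29³
386441 = 11 · 19 · 43²
Common: 19 = 19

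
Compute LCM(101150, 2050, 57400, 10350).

101150 = 2 · 5² · 7 · 17²; 2050 = 2 · 5² · 41; 57400 = 2³ · 5² · 7 · 41; 10350 = 2 · 3² · 5² · 23
lcm takes max exponent of each prime: 2³ · 3² · 5² · 7 · 17² · 23 · 41 = 3433840200

3433840200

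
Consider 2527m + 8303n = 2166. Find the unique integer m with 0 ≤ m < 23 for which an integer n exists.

14

Euclid: 8303 = 3·2527 + 722; 2527 = 3·722 + 361; 722 = 2·361 + 0 → gcd = 361; 2166 = 361·6.
Back-substitution yields 2527·(10) + 8303·(-3) = 361, so one solution is m = 10·6 = 60, n = -3·6 = -18.
Solutions in m differ by 8303/361 = 23; the one in [0, 23) is 60 mod 23 = 14.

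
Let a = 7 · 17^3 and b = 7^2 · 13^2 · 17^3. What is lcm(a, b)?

40684553

max exponent per prime: 7^2 · 13^2 · 17^3 = 40684553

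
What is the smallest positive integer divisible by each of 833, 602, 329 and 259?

124578482

lcm(833, 602) = 833·602/gcd = 501466/7 = 71638
lcm(71638, 329) = 71638·329/gcd = 23568902/7 = 3366986
lcm(3366986, 259) = 3366986·259/gcd = 872049374/7 = 124578482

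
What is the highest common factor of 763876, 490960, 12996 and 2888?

1444

gcd(763876, 490960): 763876 = 1·490960 + 272916; 490960 = 1·272916 + 218044; 272916 = 1·218044 + 54872; 218044 = 3·54872 + 53428; 54872 = 1·53428 + 1444; 53428 = 37·1444 + 0 → 1444
gcd(1444, 12996): 12996 = 9·1444 + 0 → 1444
gcd(1444, 2888): 2888 = 2·1444 + 0 → 1444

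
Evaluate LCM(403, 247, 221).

130169

403 = 13 · 31; 247 = 13 · 19; 221 = 13 · 17
lcm takes max exponent of each prime: 13 · 17 · 19 · 31 = 130169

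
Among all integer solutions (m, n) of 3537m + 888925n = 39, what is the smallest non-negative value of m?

650672

Reduce mod 888925: 3537m ≡ 39 (mod 888925). With g = gcd(3537, 888925) = 1 dividing 39, divide through: 3537m ≡ 39 (mod 888925).
Since gcd(3537, 888925) = 1, m ≡ 39·(3537)⁻¹ ≡ 650672 (mod 888925). Smallest non-negative: 650672.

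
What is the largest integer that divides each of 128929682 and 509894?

Euclid: 128929682 = 252·509894 + 436394; 509894 = 1·436394 + 73500; 436394 = 5·73500 + 68894; 73500 = 1·68894 + 4606; 68894 = 14·4606 + 4410; 4606 = 1·4410 + 196; 4410 = 22·196 + 98; 196 = 2·98 + 0. Last nonzero remainder: 98.

98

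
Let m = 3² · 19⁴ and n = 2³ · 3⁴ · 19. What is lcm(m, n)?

max exponent per prime: 2³ · 3⁴ · 19⁴ = 84448008

84448008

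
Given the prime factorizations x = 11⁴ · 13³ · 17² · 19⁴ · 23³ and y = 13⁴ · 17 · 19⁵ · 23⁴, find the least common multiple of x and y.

83737760423319613776451

max exponent per prime: 11⁴ · 13⁴ · 17² · 19⁵ · 23⁴ = 83737760423319613776451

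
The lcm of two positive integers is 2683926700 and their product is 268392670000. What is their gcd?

gcd·lcm = product, so gcd = 268392670000/2683926700 = 100.

100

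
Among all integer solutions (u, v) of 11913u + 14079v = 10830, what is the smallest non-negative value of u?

8

Reduce mod 14079: 11913u ≡ 10830 (mod 14079). With g = gcd(11913, 14079) = 1083 dividing 10830, divide through: 11u ≡ 10 (mod 13).
Since gcd(11, 13) = 1, u ≡ 10·(11)⁻¹ ≡ 8 (mod 13). Smallest non-negative: 8.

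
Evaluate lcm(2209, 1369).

gcd first: 2209 = 1·1369 + 840; 1369 = 1·840 + 529; 840 = 1·529 + 311; 529 = 1·311 + 218; 311 = 1·218 + 93; 218 = 2·93 + 32; 93 = 2·32 + 29; 32 = 1·29 + 3; 29 = 9·3 + 2; 3 = 1·2 + 1; 2 = 2·1 + 0 → gcd = 1
lcm = 2209·1369/gcd = 3024121/1 = 3024121

3024121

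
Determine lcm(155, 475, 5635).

lcm(155, 475) = 155·475/gcd = 73625/5 = 14725
lcm(14725, 5635) = 14725·5635/gcd = 82975375/5 = 16595075

16595075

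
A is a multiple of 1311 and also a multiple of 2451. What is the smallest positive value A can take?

56373

gcd first: 2451 = 1·1311 + 1140; 1311 = 1·1140 + 171; 1140 = 6·171 + 114; 171 = 1·114 + 57; 114 = 2·57 + 0 → gcd = 57
lcm = 1311·2451/gcd = 3213261/57 = 56373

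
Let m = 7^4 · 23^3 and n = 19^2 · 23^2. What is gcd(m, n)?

529

min exponent per shared prime: 23^2 = 529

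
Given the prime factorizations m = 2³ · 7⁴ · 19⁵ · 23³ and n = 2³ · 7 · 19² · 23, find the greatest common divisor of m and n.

464968

min exponent per shared prime: 2³ · 7 · 19² · 23 = 464968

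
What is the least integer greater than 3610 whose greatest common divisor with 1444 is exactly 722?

1444 = 722·2. Any x with gcd(x, 1444) = 722 is a multiple of 722, say 722s, with s coprime to 2.
Need s > 3610/722, so s ≥ 6. First s ≥ 6 with gcd(s, 2) = 1 is s = 7. Thus x = 722·7 = 5054.

5054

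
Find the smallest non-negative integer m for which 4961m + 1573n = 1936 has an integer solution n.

gcd(4961, 1573) = 121 (Euclid: 4961 = 3·1573 + 242; 1573 = 6·242 + 121; 242 = 2·121 + 0), and 121 | 1936.
Extended Euclid: 4961·(-6) + 1573·(19) = 121. Scale by 16: m₀ = -96.
General solution m = m₀ + 13t; reducing mod 13 gives m = 8 (and n = -24).

8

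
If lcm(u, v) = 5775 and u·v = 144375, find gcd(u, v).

From gcd × lcm = uv: gcd = 144375 / 5775 = 25.

25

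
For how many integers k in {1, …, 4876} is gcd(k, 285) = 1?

2464

285 = 3·5·19. Inclusion–exclusion on these primes:
4876 − ⌊4876/3⌋ − ⌊4876/5⌋ − ⌊4876/19⌋ + ⌊4876/15⌋ + ⌊4876/57⌋ + ⌊4876/95⌋ − ⌊4876/285⌋ = 2464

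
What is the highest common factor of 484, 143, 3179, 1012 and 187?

gcd(484, 143): 484 = 3·143 + 55; 143 = 2·55 + 33; 55 = 1·33 + 22; 33 = 1·22 + 11; 22 = 2·11 + 0 → 11
gcd(11, 3179): 3179 = 289·11 + 0 → 11
gcd(11, 1012): 1012 = 92·11 + 0 → 11
gcd(11, 187): 187 = 17·11 + 0 → 11

11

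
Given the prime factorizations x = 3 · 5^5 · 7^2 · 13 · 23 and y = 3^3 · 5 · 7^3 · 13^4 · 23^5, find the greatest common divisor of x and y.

219765

min exponent per shared prime: 3 · 5 · 7^2 · 13 · 23 = 219765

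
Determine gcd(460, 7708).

Euclid: 7708 = 16·460 + 348; 460 = 1·348 + 112; 348 = 3·112 + 12; 112 = 9·12 + 4; 12 = 3·4 + 0. Last nonzero remainder: 4.

4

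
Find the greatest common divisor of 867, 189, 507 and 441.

867 = 3 · 17²; 189 = 3³ · 7; 507 = 3 · 13²; 441 = 3² · 7²
gcd takes min exponent of each prime: 3 = 3

3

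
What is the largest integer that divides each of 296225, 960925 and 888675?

7225

gcd(296225, 960925): 960925 = 3·296225 + 72250; 296225 = 4·72250 + 7225; 72250 = 10·7225 + 0 → 7225
gcd(7225, 888675): 888675 = 123·7225 + 0 → 7225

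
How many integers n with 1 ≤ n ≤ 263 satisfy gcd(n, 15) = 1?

15 = 3·5. Inclusion–exclusion on these primes:
263 − ⌊263/3⌋ − ⌊263/5⌋ + ⌊263/15⌋ = 141

141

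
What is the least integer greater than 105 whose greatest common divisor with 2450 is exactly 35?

315

gcd(t, 2450) = 35 forces 35 | t; write t = 35s. Then gcd(35s, 35·70) = 35·gcd(s, 70), so need gcd(s, 70) = 1.
35s > 105 gives s ≥ 4. The least s ≥ 4 coprime to 70 is 9, so t = 35·9 = 315.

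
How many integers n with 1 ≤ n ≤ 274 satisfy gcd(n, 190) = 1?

104

190 = 2·5·19. Inclusion–exclusion on these primes:
274 − ⌊274/2⌋ − ⌊274/5⌋ − ⌊274/19⌋ + ⌊274/10⌋ + ⌊274/38⌋ + ⌊274/95⌋ − ⌊274/190⌋ = 104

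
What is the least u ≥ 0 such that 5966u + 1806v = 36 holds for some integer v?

501

Reduce mod 1806: 5966u ≡ 36 (mod 1806). With g = gcd(5966, 1806) = 2 dividing 36, divide through: 2983u ≡ 18 (mod 903).
Since gcd(2983, 903) = 1, u ≡ 18·(2983)⁻¹ ≡ 501 (mod 903). Smallest non-negative: 501.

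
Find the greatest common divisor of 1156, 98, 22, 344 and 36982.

1156 = 2² · 17²; 98 = 2 · 7²; 22 = 2 · 11; 344 = 2³ · 43; 36982 = 2 · 11 · 41²
gcd takes min exponent of each prime: 2 = 2

2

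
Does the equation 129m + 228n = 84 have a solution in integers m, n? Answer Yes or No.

gcd(129, 228): 228 = 1·129 + 99; 129 = 1·99 + 30; 99 = 3·30 + 9; 30 = 3·9 + 3; 9 = 3·3 + 0 → 3
3 divides 84, so a solution exists.

Yes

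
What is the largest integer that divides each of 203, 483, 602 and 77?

7

203 = 7 · 29; 483 = 3 · 7 · 23; 602 = 2 · 7 · 43; 77 = 7 · 11
gcd takes min exponent of each prime: 7 = 7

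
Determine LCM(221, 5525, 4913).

1596725

221 = 13 · 17; 5525 = 5² · 13 · 17; 4913 = 17³
lcm takes max exponent of each prime: 5² · 13 · 17³ = 1596725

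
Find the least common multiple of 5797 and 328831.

5797 = 11 · 17 · 31; 328831 = 17 · 23 · 29²
max exponents: 11 · 17 · 23 · 29² · 31 = 112131371

112131371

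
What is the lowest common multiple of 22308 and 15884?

8053188

22308 = 2² · 3 · 11 · 13²; 15884 = 2² · 11 · 19²
max exponents: 2² · 3 · 11 · 13² · 19² = 8053188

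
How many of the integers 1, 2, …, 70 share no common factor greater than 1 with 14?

14 = 2·7. Inclusion–exclusion on these primes:
70 − ⌊70/2⌋ − ⌊70/7⌋ + ⌊70/14⌋ = 30

30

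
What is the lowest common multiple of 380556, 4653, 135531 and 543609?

134453255861628

380556 = 2² · 3² · 11 · 31²; 4653 = 3² · 11 · 47; 135531 = 3² · 11 · 37²; 543609 = 3² · 11 · 17² · 19
lcm takes max exponent of each prime: 2² · 3² · 11 · 17² · 19 · 31² · 37² · 47 = 134453255861628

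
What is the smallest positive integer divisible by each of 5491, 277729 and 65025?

5491 = 17² · 19; 277729 = 17² · 31²; 65025 = 3² · 5² · 17²
lcm takes max exponent of each prime: 3² · 5² · 17² · 19 · 31² = 1187291475

1187291475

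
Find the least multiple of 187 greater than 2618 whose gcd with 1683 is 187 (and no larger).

1683 = 187·9. Any m with gcd(m, 1683) = 187 is a multiple of 187, say 187s, with s coprime to 9.
Need s > 2618/187, so s ≥ 15. First s ≥ 15 with gcd(s, 9) = 1 is s = 16. Thus m = 187·16 = 2992.

2992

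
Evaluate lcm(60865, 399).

3469305

60865 = 5 · 7 · 37 · 47; 399 = 3 · 7 · 19
max exponents: 3 · 5 · 7 · 19 · 37 · 47 = 3469305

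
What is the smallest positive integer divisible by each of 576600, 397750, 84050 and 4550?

701655490263000

576600 = 2³ · 3 · 5² · 31²; 397750 = 2 · 5³ · 37 · 43; 84050 = 2 · 5² · 41²; 4550 = 2 · 5² · 7 · 13
lcm takes max exponent of each prime: 2³ · 3 · 5³ · 7 · 13 · 31² · 37 · 41² · 43 = 701655490263000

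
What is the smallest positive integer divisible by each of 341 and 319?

9889

gcd first: 341 = 1·319 + 22; 319 = 14·22 + 11; 22 = 2·11 + 0 → gcd = 11
lcm = 341·319/gcd = 108779/11 = 9889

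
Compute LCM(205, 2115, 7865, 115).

205 = 5 · 41; 2115 = 3² · 5 · 47; 7865 = 5 · 11² · 13; 115 = 5 · 23
lcm takes max exponent of each prime: 3² · 5 · 11² · 13 · 23 · 41 · 47 = 3137261985

3137261985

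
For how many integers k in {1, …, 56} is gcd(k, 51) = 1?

Prime factors of 51: 3, 17. Count integers ≤ 56 divisible by none of them.
By inclusion–exclusion: 56 − ⌊56/3⌋ − ⌊56/17⌋ + ⌊56/51⌋ = 36.

36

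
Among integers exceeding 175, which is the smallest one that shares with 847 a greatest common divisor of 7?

182

Multiples of 7 above 175: 7·26, 7·27, … . Need the cofactor coprime to 847/7 = 121.
Checking s = 26, 27, … the first with gcd(s, 121) = 1 is s = 26, giving 182.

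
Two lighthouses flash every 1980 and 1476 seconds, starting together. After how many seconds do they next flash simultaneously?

1980 = 2² · 3² · 5 · 11; 1476 = 2² · 3² · 41
max exponents: 2² · 3² · 5 · 11 · 41 = 81180

81180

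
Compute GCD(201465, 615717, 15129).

9

201465 = 3² · 5 · 11² · 37; 615717 = 3² · 37 · 43²; 15129 = 3² · 41²
gcd takes min exponent of each prime: 3² = 9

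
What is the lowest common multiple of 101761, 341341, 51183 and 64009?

lcm(101761, 341341) = 101761·341341/gcd = 34735201501/121 = 287067781
lcm(287067781, 51183) = 287067781·51183/gcd = 14692990234923/121 = 121429671363
lcm(121429671363, 64009) = 121429671363·64009/gcd = 7772591834274267/121 = 64236296151027

64236296151027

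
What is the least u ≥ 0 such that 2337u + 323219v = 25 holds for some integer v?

Euclid: 323219 = 138·2337 + 713; 2337 = 3·713 + 198; 713 = 3·198 + 119; 198 = 1·119 + 79; 119 = 1·79 + 40; 79 = 1·40 + 39; 40 = 1·39 + 1; 39 = 39·1 + 0 → gcd = 1; 25 = 1·25.
Back-substitution yields 2337·(-8160) + 323219·(59) = 1, so one solution is u = -8160·25 = -204000, v = 59·25 = 1475.
Solutions in u differ by 323219/1 = 323219; the one in [0, 323219) is -204000 mod 323219 = 119219.

119219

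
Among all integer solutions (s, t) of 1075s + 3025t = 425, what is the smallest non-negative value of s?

82

Euclid: 3025 = 2·1075 + 875; 1075 = 1·875 + 200; 875 = 4·200 + 75; 200 = 2·75 + 50; 75 = 1·50 + 25; 50 = 2·25 + 0 → gcd = 25; 425 = 25·17.
Back-substitution yields 1075·(-45) + 3025·(16) = 25, so one solution is s = -45·17 = -765, t = 16·17 = 272.
Solutions in s differ by 3025/25 = 121; the one in [0, 121) is -765 mod 121 = 82.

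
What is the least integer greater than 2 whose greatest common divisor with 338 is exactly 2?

338 = 2·169. Any k with gcd(k, 338) = 2 is a multiple of 2, say 2s, with s coprime to 169.
Need s > 2/2, so s ≥ 2. First s ≥ 2 with gcd(s, 169) = 1 is s = 2. Thus k = 2·2 = 4.

4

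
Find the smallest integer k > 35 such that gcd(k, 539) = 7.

gcd(k, 539) = 7 forces 7 | k; write k = 7s. Then gcd(7s, 7·77) = 7·gcd(s, 77), so need gcd(s, 77) = 1.
7s > 35 gives s ≥ 6. The least s ≥ 6 coprime to 77 is 6, so k = 7·6 = 42.

42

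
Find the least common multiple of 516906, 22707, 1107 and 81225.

516906 = 2 · 3² · 13 · 47²; 22707 = 3³ · 29²; 1107 = 3³ · 41; 81225 = 3² · 5² · 19²
lcm takes max exponent of each prime: 2 · 3³ · 5² · 13 · 19² · 29² · 41 · 47² = 482569523905950

482569523905950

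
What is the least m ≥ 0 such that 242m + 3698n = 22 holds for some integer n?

1681

Euclid: 3698 = 15·242 + 68; 242 = 3·68 + 38; 68 = 1·38 + 30; 38 = 1·30 + 8; 30 = 3·8 + 6; 8 = 1·6 + 2; 6 = 3·2 + 0 → gcd = 2; 22 = 2·11.
Back-substitution yields 242·(489) + 3698·(-32) = 2, so one solution is m = 489·11 = 5379, n = -32·11 = -352.
Solutions in m differ by 3698/2 = 1849; the one in [0, 1849) is 5379 mod 1849 = 1681.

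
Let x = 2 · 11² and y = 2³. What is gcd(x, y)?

min exponent per shared prime: 2 = 2

2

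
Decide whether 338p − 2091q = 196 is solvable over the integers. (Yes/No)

Yes

By Bézout, 338p − 2091q = 196 has integer solutions iff gcd(338, 2091) | 196.
Euclid: 2091 = 6·338 + 63; 338 = 5·63 + 23; 63 = 2·23 + 17; 23 = 1·17 + 6; 17 = 2·6 + 5; 6 = 1·5 + 1; 5 = 5·1 + 0. gcd = 1; 196 mod 1 = 0. Yes.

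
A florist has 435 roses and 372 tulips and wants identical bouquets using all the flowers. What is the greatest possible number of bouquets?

3

435 = 3 · 5 · 29
372 = 2² · 3 · 31
Common: 3 = 3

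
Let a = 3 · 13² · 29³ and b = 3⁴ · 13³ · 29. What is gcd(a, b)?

min exponent per shared prime: 3 · 13² · 29 = 14703

14703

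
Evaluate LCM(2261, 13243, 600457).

2261 = 7 · 17 · 19; 13243 = 17 · 19 · 41; 600457 = 11 · 13² · 17 · 19
lcm takes max exponent of each prime: 7 · 11 · 13² · 17 · 19 · 41 = 172331159

172331159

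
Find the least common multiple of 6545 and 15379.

6545 = 5 · 7 · 11 · 17; 15379 = 7 · 13³
max exponents: 5 · 7 · 11 · 13³ · 17 = 14379365

14379365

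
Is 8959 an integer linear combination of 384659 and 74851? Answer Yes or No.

Yes

By Bézout, 384659p + 74851q = 8959 has integer solutions iff gcd(384659, 74851) | 8959.
Euclid: 384659 = 5·74851 + 10404; 74851 = 7·10404 + 2023; 10404 = 5·2023 + 289; 2023 = 7·289 + 0. gcd = 289; 8959 mod 289 = 0. Yes.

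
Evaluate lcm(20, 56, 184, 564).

908040

20 = 2² · 5; 56 = 2³ · 7; 184 = 2³ · 23; 564 = 2² · 3 · 47
lcm takes max exponent of each prime: 2³ · 3 · 5 · 7 · 23 · 47 = 908040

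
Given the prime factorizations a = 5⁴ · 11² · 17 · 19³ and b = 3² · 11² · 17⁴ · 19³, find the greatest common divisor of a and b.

min exponent per shared prime: 11² · 17 · 19³ = 14108963

14108963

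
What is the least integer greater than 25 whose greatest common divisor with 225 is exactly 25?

50

gcd(x, 225) = 25 forces 25 | x; write x = 25s. Then gcd(25s, 25·9) = 25·gcd(s, 9), so need gcd(s, 9) = 1.
25s > 25 gives s ≥ 2. The least s ≥ 2 coprime to 9 is 2, so x = 25·2 = 50.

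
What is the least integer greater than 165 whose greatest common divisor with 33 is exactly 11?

33 = 11·3. Any a with gcd(a, 33) = 11 is a multiple of 11, say 11s, with s coprime to 3.
Need s > 165/11, so s ≥ 16. First s ≥ 16 with gcd(s, 3) = 1 is s = 16. Thus a = 11·16 = 176.

176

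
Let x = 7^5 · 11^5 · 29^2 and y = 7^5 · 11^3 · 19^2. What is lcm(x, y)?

max exponent per prime: 7^5 · 11^5 · 19^2 · 29^2 = 821782376849357

821782376849357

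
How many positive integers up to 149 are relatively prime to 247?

247 = 13·19. Inclusion–exclusion on these primes:
149 − ⌊149/13⌋ − ⌊149/19⌋ + ⌊149/247⌋ = 131

131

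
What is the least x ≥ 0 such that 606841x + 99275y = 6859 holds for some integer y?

gcd(606841, 99275) = 361 (Euclid: 606841 = 6·99275 + 11191; 99275 = 8·11191 + 9747; 11191 = 1·9747 + 1444; 9747 = 6·1444 + 1083; 1444 = 1·1083 + 361; 1083 = 3·361 + 0), and 361 | 6859.
Extended Euclid: 606841·(71) + 99275·(-434) = 361. Scale by 19: x₀ = 1349.
General solution x = x₀ + 275t; reducing mod 275 gives x = 249 (and y = -1522).

249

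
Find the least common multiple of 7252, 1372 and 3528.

913752

lcm(7252, 1372) = 7252·1372/gcd = 9949744/196 = 50764
lcm(50764, 3528) = 50764·3528/gcd = 179095392/196 = 913752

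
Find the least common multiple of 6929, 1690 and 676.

138580

6929 = 13² · 41; 1690 = 2 · 5 · 13²; 676 = 2² · 13²
lcm takes max exponent of each prime: 2² · 5 · 13² · 41 = 138580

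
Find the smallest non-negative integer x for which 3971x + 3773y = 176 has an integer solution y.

39

Euclid: 3971 = 1·3773 + 198; 3773 = 19·198 + 11; 198 = 18·11 + 0 → gcd = 11; 176 = 11·16.
Back-substitution yields 3971·(-19) + 3773·(20) = 11, so one solution is x = -19·16 = -304, y = 20·16 = 320.
Solutions in x differ by 3773/11 = 343; the one in [0, 343) is -304 mod 343 = 39.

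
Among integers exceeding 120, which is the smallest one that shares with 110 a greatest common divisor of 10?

130

Multiples of 10 above 120: 10·13, 10·14, … . Need the cofactor coprime to 110/10 = 11.
Checking s = 13, 14, … the first with gcd(s, 11) = 1 is s = 13, giving 130.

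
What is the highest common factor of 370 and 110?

10

Euclid: 370 = 3·110 + 40; 110 = 2·40 + 30; 40 = 1·30 + 10; 30 = 3·10 + 0. Last nonzero remainder: 10.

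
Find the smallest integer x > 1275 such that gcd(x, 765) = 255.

1785

gcd(x, 765) = 255 forces 255 | x; write x = 255s. Then gcd(255s, 255·3) = 255·gcd(s, 3), so need gcd(s, 3) = 1.
255s > 1275 gives s ≥ 6. The least s ≥ 6 coprime to 3 is 7, so x = 255·7 = 1785.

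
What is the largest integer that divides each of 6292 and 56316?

Euclid: 56316 = 8·6292 + 5980; 6292 = 1·5980 + 312; 5980 = 19·312 + 52; 312 = 6·52 + 0. Last nonzero remainder: 52.

52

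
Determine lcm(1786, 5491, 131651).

1786 = 2 · 19 · 47; 5491 = 17² · 19; 131651 = 13² · 19 · 41
lcm takes max exponent of each prime: 2 · 13² · 17² · 19 · 41 · 47 = 3576431066

3576431066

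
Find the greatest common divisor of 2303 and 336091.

49

Euclid: 336091 = 145·2303 + 2156; 2303 = 1·2156 + 147; 2156 = 14·147 + 98; 147 = 1·98 + 49; 98 = 2·49 + 0. Last nonzero remainder: 49.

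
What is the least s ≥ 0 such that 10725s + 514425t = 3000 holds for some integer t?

Reduce mod 514425: 10725s ≡ 3000 (mod 514425). With g = gcd(10725, 514425) = 75 dividing 3000, divide through: 143s ≡ 40 (mod 6859).
Since gcd(143, 6859) = 1, s ≡ 40·(143)⁻¹ ≡ 384 (mod 6859). Smallest non-negative: 384.

384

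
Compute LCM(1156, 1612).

gcd first: 1612 = 1·1156 + 456; 1156 = 2·456 + 244; 456 = 1·244 + 212; 244 = 1·212 + 32; 212 = 6·32 + 20; 32 = 1·20 + 12; 20 = 1·12 + 8; 12 = 1·8 + 4; 8 = 2·4 + 0 → gcd = 4
lcm = 1156·1612/gcd = 1863472/4 = 465868

465868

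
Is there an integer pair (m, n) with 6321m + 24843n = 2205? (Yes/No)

gcd(6321, 24843): 24843 = 3·6321 + 5880; 6321 = 1·5880 + 441; 5880 = 13·441 + 147; 441 = 3·147 + 0 → 147
147 divides 2205, so a solution exists.

Yes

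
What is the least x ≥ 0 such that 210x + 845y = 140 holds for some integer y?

57

gcd(210, 845) = 5 (Euclid: 845 = 4·210 + 5; 210 = 42·5 + 0), and 5 | 140.
Extended Euclid: 210·(-4) + 845·(1) = 5. Scale by 28: x₀ = -112.
General solution x = x₀ + 169t; reducing mod 169 gives x = 57 (and y = -14).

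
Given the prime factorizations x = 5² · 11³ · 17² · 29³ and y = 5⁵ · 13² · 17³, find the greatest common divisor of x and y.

min exponent per shared prime: 5² · 17² = 7225

7225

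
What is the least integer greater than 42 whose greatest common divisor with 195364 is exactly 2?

gcd(k, 195364) = 2 forces 2 | k; write k = 2s. Then gcd(2s, 2·97682) = 2·gcd(s, 97682), so need gcd(s, 97682) = 1.
2s > 42 gives s ≥ 22. The least s ≥ 22 coprime to 97682 is 23, so k = 2·23 = 46.

46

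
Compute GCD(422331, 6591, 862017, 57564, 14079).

39

gcd(422331, 6591): 422331 = 64·6591 + 507; 6591 = 13·507 + 0 → 507
gcd(507, 862017): 862017 = 1700·507 + 117; 507 = 4·117 + 39; 117 = 3·39 + 0 → 39
gcd(39, 57564): 57564 = 1476·39 + 0 → 39
gcd(39, 14079): 14079 = 361·39 + 0 → 39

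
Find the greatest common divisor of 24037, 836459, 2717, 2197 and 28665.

13

24037 = 13 · 43²; 836459 = 13 · 37² · 47; 2717 = 11 · 13 · 19; 2197 = 13³; 28665 = 3² · 5 · 7² · 13
gcd takes min exponent of each prime: 13 = 13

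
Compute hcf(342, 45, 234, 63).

9

342 = 2 · 3² · 19; 45 = 3² · 5; 234 = 2 · 3² · 13; 63 = 3² · 7
gcd takes min exponent of each prime: 3² = 9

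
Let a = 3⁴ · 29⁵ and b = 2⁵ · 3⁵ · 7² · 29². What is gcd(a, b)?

min exponent per shared prime: 3⁴ · 29² = 68121

68121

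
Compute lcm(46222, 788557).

gcd first: 788557 = 17·46222 + 2783; 46222 = 16·2783 + 1694; 2783 = 1·1694 + 1089; 1694 = 1·1089 + 605; 1089 = 1·605 + 484; 605 = 1·484 + 121; 484 = 4·121 + 0 → gcd = 121
lcm = 46222·788557/gcd = 36448681654/121 = 301228774

301228774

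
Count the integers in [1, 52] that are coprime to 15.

15 = 3·5. Inclusion–exclusion on these primes:
52 − ⌊52/3⌋ − ⌊52/5⌋ + ⌊52/15⌋ = 28

28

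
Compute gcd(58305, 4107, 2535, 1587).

gcd(58305, 4107): 58305 = 14·4107 + 807; 4107 = 5·807 + 72; 807 = 11·72 + 15; 72 = 4·15 + 12; 15 = 1·12 + 3; 12 = 4·3 + 0 → 3
gcd(3, 2535): 2535 = 845·3 + 0 → 3
gcd(3, 1587): 1587 = 529·3 + 0 → 3

3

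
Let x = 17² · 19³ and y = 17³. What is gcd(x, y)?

min exponent per shared prime: 17² = 289

289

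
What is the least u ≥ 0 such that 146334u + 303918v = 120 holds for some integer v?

gcd(146334, 303918) = 6 (Euclid: 303918 = 2·146334 + 11250; 146334 = 13·11250 + 84; 11250 = 133·84 + 78; 84 = 1·78 + 6; 78 = 13·6 + 0), and 6 | 120.
Extended Euclid: 146334·(3620) + 303918·(-1743) = 6. Scale by 20: u₀ = 72400.
General solution u = u₀ + 50653t; reducing mod 50653 gives u = 21747 (and v = -10471).

21747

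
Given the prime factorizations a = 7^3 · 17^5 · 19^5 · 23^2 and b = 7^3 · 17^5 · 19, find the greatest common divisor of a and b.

9253208069

min exponent per shared prime: 7^3 · 17^5 · 19 = 9253208069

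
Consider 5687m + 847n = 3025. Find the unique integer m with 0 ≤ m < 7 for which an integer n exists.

5

Euclid: 5687 = 6·847 + 605; 847 = 1·605 + 242; 605 = 2·242 + 121; 242 = 2·121 + 0 → gcd = 121; 3025 = 121·25.
Back-substitution yields 5687·(3) + 847·(-20) = 121, so one solution is m = 3·25 = 75, n = -20·25 = -500.
Solutions in m differ by 847/121 = 7; the one in [0, 7) is 75 mod 7 = 5.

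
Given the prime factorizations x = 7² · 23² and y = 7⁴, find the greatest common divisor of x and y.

49

min exponent per shared prime: 7² = 49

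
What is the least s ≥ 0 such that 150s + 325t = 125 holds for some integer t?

Reduce mod 325: 150s ≡ 125 (mod 325). With g = gcd(150, 325) = 25 dividing 125, divide through: 6s ≡ 5 (mod 13).
Since gcd(6, 13) = 1, s ≡ 5·(6)⁻¹ ≡ 3 (mod 13). Smallest non-negative: 3.

3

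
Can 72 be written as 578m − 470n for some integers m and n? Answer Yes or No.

By Bézout, 578m − 470n = 72 has integer solutions iff gcd(578, 470) | 72.
Euclid: 578 = 1·470 + 108; 470 = 4·108 + 38; 108 = 2·38 + 32; 38 = 1·32 + 6; 32 = 5·6 + 2; 6 = 3·2 + 0. gcd = 2; 72 mod 2 = 0. Yes.

Yes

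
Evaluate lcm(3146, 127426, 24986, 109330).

3146 = 2 · 11² · 13; 127426 = 2 · 13³ · 29; 24986 = 2 · 13 · 31²; 109330 = 2 · 5 · 13 · 29²
lcm takes max exponent of each prime: 2 · 5 · 11² · 13³ · 29² · 31² = 2148497292370

2148497292370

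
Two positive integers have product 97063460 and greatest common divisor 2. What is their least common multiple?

gcd·lcm = product, so lcm = 97063460/2 = 48531730.

48531730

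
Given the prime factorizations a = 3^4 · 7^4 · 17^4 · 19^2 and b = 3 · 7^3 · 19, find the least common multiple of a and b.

5863812383961

max exponent per prime: 3^4 · 7^4 · 17^4 · 19^2 = 5863812383961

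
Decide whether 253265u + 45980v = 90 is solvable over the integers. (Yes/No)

By Bézout, 253265u + 45980v = 90 has integer solutions iff gcd(253265, 45980) | 90.
Euclid: 253265 = 5·45980 + 23365; 45980 = 1·23365 + 22615; 23365 = 1·22615 + 750; 22615 = 30·750 + 115; 750 = 6·115 + 60; 115 = 1·60 + 55; 60 = 1·55 + 5; 55 = 11·5 + 0. gcd = 5; 90 mod 5 = 0. Yes.

Yes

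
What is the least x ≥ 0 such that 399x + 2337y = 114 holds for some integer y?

12

gcd(399, 2337) = 57 (Euclid: 2337 = 5·399 + 342; 399 = 1·342 + 57; 342 = 6·57 + 0), and 57 | 114.
Extended Euclid: 399·(6) + 2337·(-1) = 57. Scale by 2: x₀ = 12.
General solution x = x₀ + 41t; reducing mod 41 gives x = 12 (and y = -2).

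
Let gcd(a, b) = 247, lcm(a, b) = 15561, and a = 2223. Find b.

1729

Using ab = gcd(a,b)·lcm(a,b) = 247·15561 = 3843567, we get b = 3843567/2223 = 1729.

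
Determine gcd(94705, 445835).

65

94705 = 5 · 13 · 31 · 47
445835 = 5 · 13 · 19³
Common: 5 · 13 = 65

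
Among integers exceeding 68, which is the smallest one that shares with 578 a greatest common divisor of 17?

85

Multiples of 17 above 68: 17·5, 17·6, … . Need the cofactor coprime to 578/17 = 34.
Checking s = 5, 6, … the first with gcd(s, 34) = 1 is s = 5, giving 85.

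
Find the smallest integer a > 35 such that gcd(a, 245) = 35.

70

Multiples of 35 above 35: 35·2, 35·3, … . Need the cofactor coprime to 245/35 = 7.
Checking s = 2, 3, … the first with gcd(s, 7) = 1 is s = 2, giving 70.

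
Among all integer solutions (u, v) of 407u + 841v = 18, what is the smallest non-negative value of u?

279

Reduce mod 841: 407u ≡ 18 (mod 841). With g = gcd(407, 841) = 1 dividing 18, divide through: 407u ≡ 18 (mod 841).
Since gcd(407, 841) = 1, u ≡ 18·(407)⁻¹ ≡ 279 (mod 841). Smallest non-negative: 279.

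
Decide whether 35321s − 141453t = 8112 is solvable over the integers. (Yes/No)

Yes

By Bézout, 35321s − 141453t = 8112 has integer solutions iff gcd(35321, 141453) | 8112.
Euclid: 141453 = 4·35321 + 169; 35321 = 209·169 + 0. gcd = 169; 8112 mod 169 = 0. Yes.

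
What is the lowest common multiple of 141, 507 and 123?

976989

lcm(141, 507) = 141·507/gcd = 71487/3 = 23829
lcm(23829, 123) = 23829·123/gcd = 2930967/3 = 976989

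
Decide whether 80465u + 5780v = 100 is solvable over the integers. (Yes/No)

Yes

gcd(80465, 5780): 80465 = 13·5780 + 5325; 5780 = 1·5325 + 455; 5325 = 11·455 + 320; 455 = 1·320 + 135; 320 = 2·135 + 50; 135 = 2·50 + 35; 50 = 1·35 + 15; 35 = 2·15 + 5; 15 = 3·5 + 0 → 5
5 divides 100, so a solution exists.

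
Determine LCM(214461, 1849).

396538389

214461 = 3³ · 13² · 47; 1849 = 43²
max exponents: 3³ · 13² · 43² · 47 = 396538389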